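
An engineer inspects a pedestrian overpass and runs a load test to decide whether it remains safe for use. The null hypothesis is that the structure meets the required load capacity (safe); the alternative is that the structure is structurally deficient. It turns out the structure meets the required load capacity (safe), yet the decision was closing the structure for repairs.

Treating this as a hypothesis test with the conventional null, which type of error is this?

Type I error

'Closing the structure for repairs' corresponds to rejecting H₀.
H₀ was rejected but H₀ is true — a Type I error (false positive).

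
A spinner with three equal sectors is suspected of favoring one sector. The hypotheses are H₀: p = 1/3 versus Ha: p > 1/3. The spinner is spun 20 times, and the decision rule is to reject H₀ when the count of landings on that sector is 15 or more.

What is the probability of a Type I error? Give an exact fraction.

64841/387420489

Under H₀, Y ~ Binomial(20, 1/3), and α = P(Y ≥ 15).
Adding the binomial terms for j = 15 through 20 with p = 1/3 yields 64841/387420489.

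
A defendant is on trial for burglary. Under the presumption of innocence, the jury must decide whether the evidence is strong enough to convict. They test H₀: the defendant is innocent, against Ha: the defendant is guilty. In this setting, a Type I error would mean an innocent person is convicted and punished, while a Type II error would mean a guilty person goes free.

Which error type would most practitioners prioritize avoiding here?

The Type I consequence (an innocent person is convicted and punished) is more severe than the Type II consequence (a guilty person goes free).

Type I error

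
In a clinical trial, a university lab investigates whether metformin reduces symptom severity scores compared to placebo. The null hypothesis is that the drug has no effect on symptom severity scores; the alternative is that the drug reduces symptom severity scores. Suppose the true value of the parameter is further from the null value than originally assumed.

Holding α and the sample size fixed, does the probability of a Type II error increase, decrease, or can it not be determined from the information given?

It decreases.

A larger true effect moves the Ha sampling distribution further from the H₀ critical value, making rejection more likely when Ha is true.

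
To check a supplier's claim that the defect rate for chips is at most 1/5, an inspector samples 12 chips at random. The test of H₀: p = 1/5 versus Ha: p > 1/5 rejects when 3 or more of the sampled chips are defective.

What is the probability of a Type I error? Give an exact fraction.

21565149/48828125

Under H₀, S ~ Binomial(12, 1/5); the Type I error rate is P(S ≥ 3).
Computing the lower-tail complement: 1 − 27262976/48828125 = 21565149/48828125.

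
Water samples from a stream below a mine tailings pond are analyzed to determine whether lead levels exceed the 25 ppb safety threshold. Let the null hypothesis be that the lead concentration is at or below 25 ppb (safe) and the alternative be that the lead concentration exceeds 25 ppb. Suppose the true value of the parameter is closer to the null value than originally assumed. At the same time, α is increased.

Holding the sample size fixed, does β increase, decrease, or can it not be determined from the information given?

The first change alone would make β increase; the second alone would make β decrease. Which effect dominates depends on the magnitudes, which are not given.

Cannot be determined from the information given.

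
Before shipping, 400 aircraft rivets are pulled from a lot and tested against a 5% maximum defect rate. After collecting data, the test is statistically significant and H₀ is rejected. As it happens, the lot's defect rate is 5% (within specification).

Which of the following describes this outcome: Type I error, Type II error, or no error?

Type I error

The conventional null hypothesis here is that the lot's defect rate is 5% (within specification).
H₀ was rejected, but H₀ is actually true.
Rejecting a true null hypothesis is a Type I error (false positive).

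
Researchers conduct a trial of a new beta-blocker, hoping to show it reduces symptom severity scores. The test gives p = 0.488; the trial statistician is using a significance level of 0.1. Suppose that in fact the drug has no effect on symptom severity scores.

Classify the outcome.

No error (correct decision).

The conventional null hypothesis is that the drug has no effect on symptom severity scores.
Since p = 0.488 ≥ α = 0.1, H₀ is not rejected.
H₀ is true (actually the drug has no effect on symptom severity scores).
The decision matches the true state — no error.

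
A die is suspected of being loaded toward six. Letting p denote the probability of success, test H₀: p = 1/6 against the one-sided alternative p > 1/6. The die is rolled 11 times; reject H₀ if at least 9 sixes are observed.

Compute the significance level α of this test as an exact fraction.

53/13436928

Under H₀, S ~ Binomial(11, 1/6), and α = P(S ≥ 9).
P(S ≥ 9) = Σ_{j=9}^{11} C(11,j)·(1/6)^j·(5/6)^{11-j} = 53/13436928.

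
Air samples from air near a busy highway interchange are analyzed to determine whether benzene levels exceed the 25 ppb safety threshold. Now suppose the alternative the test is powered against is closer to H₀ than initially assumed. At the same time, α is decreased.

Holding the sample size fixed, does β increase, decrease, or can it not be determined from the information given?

A smaller true effect puts the Ha sampling distribution closer to H₀, so more of it falls in the non-rejection region. A smaller α moves the rejection region further into the tail. With the alternative true, more outcomes now fall outside the rejection region, so failing to reject becomes more likely. Both changes push β in the same direction.

It increases.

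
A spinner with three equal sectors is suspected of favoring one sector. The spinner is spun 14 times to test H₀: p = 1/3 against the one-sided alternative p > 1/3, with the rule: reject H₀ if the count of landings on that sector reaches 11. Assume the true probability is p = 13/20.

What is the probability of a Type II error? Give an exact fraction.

β = P(fail to reject H₀ | Ha true) = P(X ≤ 10 | p = 13/20), X ~ Binomial(14, 13/20).
Adding the binomial probabilities P(X=0)+…+P(X=10) at p = 13/20 gives 638569946045404807/819200000000000000.

638569946045404807/819200000000000000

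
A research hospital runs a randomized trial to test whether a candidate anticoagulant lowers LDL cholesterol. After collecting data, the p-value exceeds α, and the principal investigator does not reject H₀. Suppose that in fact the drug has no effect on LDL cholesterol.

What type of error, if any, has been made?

The conventional null hypothesis here is that the drug has no effect on LDL cholesterol.
The test retained a true H₀ — the decision matches the true state.

No error (correct decision).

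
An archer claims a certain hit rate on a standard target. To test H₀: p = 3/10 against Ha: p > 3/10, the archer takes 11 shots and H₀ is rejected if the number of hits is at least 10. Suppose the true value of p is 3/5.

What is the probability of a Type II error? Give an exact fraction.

1894076/1953125

β = P(fail to reject H₀ | Ha true) = P(Y ≤ 9 | p = 3/5), Y ~ Binomial(11, 3/5).
Summing C(11,j)·(3/5)^j·(2/5)^{11-j} for j = 0..9 gives 1894076/1953125.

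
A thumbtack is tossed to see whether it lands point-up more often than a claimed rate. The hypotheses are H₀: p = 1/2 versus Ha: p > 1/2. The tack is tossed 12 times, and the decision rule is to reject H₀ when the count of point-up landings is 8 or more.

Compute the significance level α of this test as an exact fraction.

397/2048

The Type I error probability is α = P(Y ≥ 8) computed under H₀, where Y ~ Binomial(12, 1/2).
Summing the upper tail: (495 + 220 + 66 + 12 + 1) / 2^12 = 794/4096 = 397/2048.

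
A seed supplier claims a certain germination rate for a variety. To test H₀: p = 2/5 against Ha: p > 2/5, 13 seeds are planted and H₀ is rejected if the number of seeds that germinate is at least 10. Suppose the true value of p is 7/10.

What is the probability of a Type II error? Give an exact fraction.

A Type II error is failing to reject when Ha holds: with p = 7/10, β = P(K ≤ 9).
Summing C(13,j)·(7/10)^j·(3/10)^{13-j} for j = 0..9 gives 579394354239/1000000000000.

579394354239/1000000000000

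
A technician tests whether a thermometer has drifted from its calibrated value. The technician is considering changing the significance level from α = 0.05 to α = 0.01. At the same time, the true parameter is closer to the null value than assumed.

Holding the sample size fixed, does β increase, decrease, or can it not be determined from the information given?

It increases.

Tightening α shrinks the rejection region. When Ha holds, fewer sample outcomes clear the stricter threshold, so more fall in the acceptance region. When the true parameter is near the null value, the test has a harder time distinguishing Ha from H₀. Both changes push β in the same direction.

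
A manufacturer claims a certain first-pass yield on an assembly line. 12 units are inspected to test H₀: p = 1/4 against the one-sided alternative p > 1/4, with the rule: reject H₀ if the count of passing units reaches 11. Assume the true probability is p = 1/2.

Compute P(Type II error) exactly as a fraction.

4083/4096

A Type II error is failing to reject when Ha holds: with p = 1/2, β = P(Y ≤ 10).
Summing C(12,j)·(1/2)^j·(1/2)^{12-j} for j = 0..10 gives 4083/4096.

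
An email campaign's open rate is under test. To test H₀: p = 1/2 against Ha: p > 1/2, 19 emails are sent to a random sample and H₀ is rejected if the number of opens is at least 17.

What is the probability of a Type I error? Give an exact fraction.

α = P(reject H₀ | H₀ true) = P(Y ≥ 17 | p = 1/2), with Y ~ Binomial(19, 1/2).
That's C(19,17) + C(19,18) + C(19,19) over 2^19, i.e. (171 + 19 + 1)/524288 = 191/524288.

191/524288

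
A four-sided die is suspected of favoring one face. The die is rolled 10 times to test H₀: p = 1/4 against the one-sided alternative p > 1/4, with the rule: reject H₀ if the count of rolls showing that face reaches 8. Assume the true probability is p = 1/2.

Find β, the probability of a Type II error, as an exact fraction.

β = P(fail to reject H₀ | Ha true) = P(Y ≤ 7 | p = 1/2), Y ~ Binomial(10, 1/2).
Equivalently, β = 1 − P(Y ≥ 8) = 121/128.

121/128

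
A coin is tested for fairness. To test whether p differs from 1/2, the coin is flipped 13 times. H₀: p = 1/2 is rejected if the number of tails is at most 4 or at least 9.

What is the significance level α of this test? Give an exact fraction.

Under H₀, Y ~ Binomial(13, 1/2); α is the probability of landing in either tail, P(Y ≤ 4) + P(Y ≥ 9).
By symmetry, α = 2·P(Y ≤ 4) = 2·(1 + 13 + 78 + 286 + 715)/8192 = 2186/8192 = 1093/4096.

1093/4096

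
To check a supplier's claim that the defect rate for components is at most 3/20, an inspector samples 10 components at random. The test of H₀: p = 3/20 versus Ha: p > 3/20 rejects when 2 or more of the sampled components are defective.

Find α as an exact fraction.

4666369804641/10240000000000

Under H₀, Y ~ Binomial(10, 3/20); the Type I error rate is P(Y ≥ 2).
α = 1 − P(Y ≤ 1) = 1 − 5573630195359/10240000000000 = 4666369804641/10240000000000.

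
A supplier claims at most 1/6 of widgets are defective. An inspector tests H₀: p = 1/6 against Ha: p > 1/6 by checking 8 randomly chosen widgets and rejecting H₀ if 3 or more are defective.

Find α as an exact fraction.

Under H₀, Y ~ Binomial(8, 1/6); the Type I error rate is P(Y ≥ 3).
α = 1 − P(Y ≤ 2) = 1 − 484375/559872 = 75497/559872.

75497/559872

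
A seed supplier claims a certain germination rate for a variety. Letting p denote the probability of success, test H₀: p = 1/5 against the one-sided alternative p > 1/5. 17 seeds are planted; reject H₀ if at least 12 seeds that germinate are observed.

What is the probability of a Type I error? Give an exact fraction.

The Type I error probability is α = P(Y ≥ 12) computed under H₀, where Y ~ Binomial(17, 1/5).
Adding the binomial terms for j = 12 through 17 with p = 1/5 yields 6991557/762939453125.

6991557/762939453125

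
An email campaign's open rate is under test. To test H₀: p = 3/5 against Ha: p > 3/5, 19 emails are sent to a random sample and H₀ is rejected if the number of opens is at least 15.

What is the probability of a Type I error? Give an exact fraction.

Under H₀, Y ~ Binomial(19, 3/5), and α = P(Y ≥ 15).
Summing C(19,j)(3/5)^j(2/5)^{19−j} for j = 15,…,19 gives 265555221849/3814697265625.

265555221849/3814697265625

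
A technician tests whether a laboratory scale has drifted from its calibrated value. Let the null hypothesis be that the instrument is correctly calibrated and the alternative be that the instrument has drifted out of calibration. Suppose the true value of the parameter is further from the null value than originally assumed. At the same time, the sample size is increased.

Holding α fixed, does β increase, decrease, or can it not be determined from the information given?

It decreases.

The further the true parameter sits from the null value, the more of the Ha sampling distribution falls in the rejection region. A larger sample reduces the standard error, pulling the sampling distribution under Ha further from the non-rejection region. Both changes push β in the same direction.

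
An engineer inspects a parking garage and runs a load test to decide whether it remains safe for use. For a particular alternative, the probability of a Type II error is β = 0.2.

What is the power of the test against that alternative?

0.8

Power = 1 − β = 1 − 0.2 = 0.8.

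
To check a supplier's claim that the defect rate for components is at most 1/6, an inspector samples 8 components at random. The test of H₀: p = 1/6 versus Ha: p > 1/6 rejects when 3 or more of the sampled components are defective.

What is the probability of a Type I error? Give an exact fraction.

Under H₀, S ~ Binomial(8, 1/6); the Type I error rate is P(S ≥ 3).
Computing the lower-tail complement: 1 − 484375/559872 = 75497/559872.

75497/559872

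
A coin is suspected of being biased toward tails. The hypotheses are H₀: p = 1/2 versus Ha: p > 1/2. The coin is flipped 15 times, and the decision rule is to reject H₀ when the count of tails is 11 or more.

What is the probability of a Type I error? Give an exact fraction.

1941/32768

The Type I error probability is α = P(S ≥ 11) computed under H₀, where S ~ Binomial(15, 1/2).
Summing the upper tail: (1365 + 455 + 105 + 15 + 1) / 2^15 = 1941/32768.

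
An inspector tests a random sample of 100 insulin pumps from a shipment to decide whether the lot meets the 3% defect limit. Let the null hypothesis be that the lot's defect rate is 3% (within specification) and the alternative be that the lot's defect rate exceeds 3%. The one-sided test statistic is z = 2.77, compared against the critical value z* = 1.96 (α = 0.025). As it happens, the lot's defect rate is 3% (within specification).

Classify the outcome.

Since z = 2.77 > z* = 1.96, H₀ is rejected.
H₀ is true (actually the lot's defect rate is 3% (within specification)).
Rejecting a true H₀ is a Type I error.

Type I error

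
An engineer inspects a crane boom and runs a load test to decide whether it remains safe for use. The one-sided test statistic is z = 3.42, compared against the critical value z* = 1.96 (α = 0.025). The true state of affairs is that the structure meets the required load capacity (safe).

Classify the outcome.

The conventional null hypothesis is that the structure meets the required load capacity (safe).
Since z = 3.42 > z* = 1.96, H₀ is rejected.
H₀ is true (actually the structure meets the required load capacity (safe)).
Rejecting a true H₀ is a Type I error.

Type I error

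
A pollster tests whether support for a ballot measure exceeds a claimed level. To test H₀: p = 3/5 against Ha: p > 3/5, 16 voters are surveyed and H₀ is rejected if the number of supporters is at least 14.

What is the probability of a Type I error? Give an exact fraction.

The Type I error probability is α = P(K ≥ 14) computed under H₀, where K ~ Binomial(16, 3/5).
Adding the binomial terms for j = 14 through 16 with p = 3/5 yields 559607373/30517578125.

559607373/30517578125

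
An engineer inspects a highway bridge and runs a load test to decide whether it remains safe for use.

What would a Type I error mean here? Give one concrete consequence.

A Type I error would mean concluding that the structure is structurally deficient when in fact the structure meets the required load capacity (safe). Consequence: a sound structure is closed unnecessarily, at significant cost and disruption.

With the conventional null hypothesis that the structure meets the required load capacity (safe):
A Type I error is rejecting H₀ when H₀ is true.
Here that means closing the structure for repairs when actually the structure meets the required load capacity (safe).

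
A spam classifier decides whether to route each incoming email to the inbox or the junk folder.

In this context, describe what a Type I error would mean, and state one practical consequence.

With the conventional null hypothesis that the message is legitimate (not spam):
A Type I error is rejecting H₀ when H₀ is true.
Here that means sending the message to the spam folder when actually the message is legitimate (not spam).

A Type I error would mean concluding that the message is spam when in fact the message is legitimate (not spam). Consequence: a legitimate email — possibly an important one — is hidden in the spam folder.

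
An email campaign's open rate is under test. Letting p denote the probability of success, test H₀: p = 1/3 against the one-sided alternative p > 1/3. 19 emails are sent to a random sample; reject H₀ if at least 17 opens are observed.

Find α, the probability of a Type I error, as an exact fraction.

The Type I error probability is α = P(X ≥ 17) computed under H₀, where X ~ Binomial(19, 1/3).
P(X ≥ 17) = Σ_{j=17}^{19} C(19,j)·(1/3)^j·(2/3)^{19-j} = 241/387420489.

241/387420489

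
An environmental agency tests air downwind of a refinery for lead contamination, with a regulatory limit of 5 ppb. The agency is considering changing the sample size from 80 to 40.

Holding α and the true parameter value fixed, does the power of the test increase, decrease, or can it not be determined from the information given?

It decreases.

With less data the test statistic is noisier; under Ha, more outcomes land inside the acceptance region.
Since power = 1 − β and β increases, power decreases.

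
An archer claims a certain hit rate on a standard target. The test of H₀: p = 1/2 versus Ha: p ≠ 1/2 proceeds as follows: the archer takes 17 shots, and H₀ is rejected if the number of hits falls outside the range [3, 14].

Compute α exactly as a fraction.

The significance level is the null-hypothesis probability of the rejection region {≤2} ∪ {≥15}.
The two tails are symmetric, so α = 2·(1 + 17 + 136)/2^17 = 308/131072 = 77/32768.

77/32768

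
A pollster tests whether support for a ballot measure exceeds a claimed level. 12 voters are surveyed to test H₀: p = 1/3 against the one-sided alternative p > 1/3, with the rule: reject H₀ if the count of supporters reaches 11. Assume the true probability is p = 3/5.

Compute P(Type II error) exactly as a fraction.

Under the alternative p = 3/5, K ~ Binomial(12, 3/5); β is the probability the test does not reject, P(K < 11).
Equivalently, β = 1 − P(K ≥ 11) = 239357656/244140625.

239357656/244140625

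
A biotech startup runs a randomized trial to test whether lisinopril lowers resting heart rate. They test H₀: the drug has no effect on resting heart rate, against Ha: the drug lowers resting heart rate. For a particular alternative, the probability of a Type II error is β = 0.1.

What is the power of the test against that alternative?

0.9

Power = 1 − β = 1 − 0.1 = 0.9.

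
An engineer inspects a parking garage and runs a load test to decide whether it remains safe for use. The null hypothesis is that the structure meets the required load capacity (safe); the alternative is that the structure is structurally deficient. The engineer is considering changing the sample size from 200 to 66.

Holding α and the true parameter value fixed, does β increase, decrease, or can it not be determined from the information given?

With less data the test statistic is noisier; under Ha, more outcomes land inside the acceptance region.

It increases.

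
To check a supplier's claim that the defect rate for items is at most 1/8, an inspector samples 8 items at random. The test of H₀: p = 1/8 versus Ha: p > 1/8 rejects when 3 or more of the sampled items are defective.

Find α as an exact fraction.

Under H₀, Y ~ Binomial(8, 1/8); the Type I error rate is P(Y ≥ 3).
α = 1 − P(Y ≤ 2) = 1 − 15647317/16777216 = 1129899/16777216.

1129899/16777216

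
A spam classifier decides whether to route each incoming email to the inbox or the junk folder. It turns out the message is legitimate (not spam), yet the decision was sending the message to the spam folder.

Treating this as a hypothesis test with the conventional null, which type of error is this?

Type I error

The null hypothesis here is that the message is legitimate (not spam).
'Sending the message to the spam folder' corresponds to rejecting H₀.
H₀ was rejected but H₀ is true — a Type I error (false positive).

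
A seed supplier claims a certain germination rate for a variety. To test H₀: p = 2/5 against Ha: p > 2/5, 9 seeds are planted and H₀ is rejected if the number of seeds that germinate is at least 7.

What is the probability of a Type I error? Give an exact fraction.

48896/1953125

α = P(reject H₀ | H₀ true) = P(S ≥ 7 | p = 2/5), with S ~ Binomial(9, 2/5).
Adding the binomial terms for j = 7 through 9 with p = 2/5 yields 48896/1953125.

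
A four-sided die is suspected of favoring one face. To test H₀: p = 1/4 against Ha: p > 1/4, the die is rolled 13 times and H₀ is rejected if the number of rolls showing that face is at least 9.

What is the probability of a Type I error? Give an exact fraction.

66379/67108864

Under H₀, X ~ Binomial(13, 1/4), and α = P(X ≥ 9).
Summing C(13,j)(1/4)^j(3/4)^{13−j} for j = 9,…,13 gives 66379/67108864.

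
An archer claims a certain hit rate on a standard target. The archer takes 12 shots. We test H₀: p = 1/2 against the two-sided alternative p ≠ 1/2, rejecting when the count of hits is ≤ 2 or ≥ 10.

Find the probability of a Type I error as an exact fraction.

79/2048

Under H₀, Y ~ Binomial(12, 1/2); α is the probability of landing in either tail, P(Y ≤ 2) + P(Y ≥ 10).
The two tails are symmetric, so α = 2·(1 + 12 + 66)/2^12 = 158/4096 = 79/2048.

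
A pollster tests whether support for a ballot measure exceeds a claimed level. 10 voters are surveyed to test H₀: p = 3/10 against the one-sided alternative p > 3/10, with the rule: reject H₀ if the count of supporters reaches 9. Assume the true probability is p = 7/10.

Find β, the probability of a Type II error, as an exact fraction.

Under the alternative p = 7/10, X ~ Binomial(10, 7/10); β is the probability the test does not reject, P(X < 9).
Summing C(10,j)·(7/10)^j·(3/10)^{10-j} for j = 0..8 gives 8506916541/10000000000.

8506916541/10000000000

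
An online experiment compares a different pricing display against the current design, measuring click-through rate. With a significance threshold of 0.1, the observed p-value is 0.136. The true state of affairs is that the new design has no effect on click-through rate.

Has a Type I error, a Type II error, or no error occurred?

The conventional null hypothesis is that the new design has no effect on click-through rate.
Since p = 0.136 ≥ α = 0.1, H₀ is not rejected.
H₀ is true (actually the new design has no effect on click-through rate).
The decision matches the true state — no error.

Neither — the decision is correct.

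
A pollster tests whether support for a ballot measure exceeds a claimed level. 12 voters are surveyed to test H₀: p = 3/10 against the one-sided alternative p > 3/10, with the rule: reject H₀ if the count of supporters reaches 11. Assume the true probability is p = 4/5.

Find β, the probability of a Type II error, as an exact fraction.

177031761/244140625

β = P(fail to reject H₀ | Ha true) = P(X ≤ 10 | p = 4/5), X ~ Binomial(12, 4/5).
Adding the binomial probabilities P(X=0)+…+P(X=10) at p = 4/5 gives 177031761/244140625.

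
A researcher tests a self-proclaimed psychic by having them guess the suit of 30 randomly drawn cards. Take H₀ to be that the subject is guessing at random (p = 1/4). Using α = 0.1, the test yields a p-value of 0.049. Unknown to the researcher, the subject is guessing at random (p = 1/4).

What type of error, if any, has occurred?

Since p = 0.049 < α = 0.1, H₀ is rejected.
H₀ is true (actually the subject is guessing at random (p = 1/4)).
Rejecting a true H₀ is a Type I error.

Type I error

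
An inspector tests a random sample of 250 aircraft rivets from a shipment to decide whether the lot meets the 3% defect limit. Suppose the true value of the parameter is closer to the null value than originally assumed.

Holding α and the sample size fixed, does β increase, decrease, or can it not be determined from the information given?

It increases.

A smaller departure from H₀ means the test statistic under Ha is distributed closer to where it would be under H₀; rejection becomes less likely.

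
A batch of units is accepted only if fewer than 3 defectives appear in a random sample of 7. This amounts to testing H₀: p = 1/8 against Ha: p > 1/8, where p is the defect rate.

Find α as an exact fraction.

97119/2097152

Under H₀, S ~ Binomial(7, 1/8); the Type I error rate is P(S ≥ 3).
Computing the lower-tail complement: 1 − 2000033/2097152 = 97119/2097152.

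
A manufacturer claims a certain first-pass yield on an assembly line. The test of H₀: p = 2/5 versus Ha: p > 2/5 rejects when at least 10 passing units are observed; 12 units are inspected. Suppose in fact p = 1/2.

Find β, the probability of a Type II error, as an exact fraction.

4017/4096

A Type II error is failing to reject when Ha holds: with p = 1/2, β = P(K ≤ 9).
Summing C(12,j)·(1/2)^j·(1/2)^{12-j} for j = 0..9 gives 4017/4096.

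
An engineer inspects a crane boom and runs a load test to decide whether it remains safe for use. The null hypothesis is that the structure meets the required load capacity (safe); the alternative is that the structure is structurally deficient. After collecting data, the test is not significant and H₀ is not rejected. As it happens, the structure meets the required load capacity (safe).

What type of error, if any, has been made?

The test retained a true H₀ — the decision matches the true state.

No error — this is a correct decision.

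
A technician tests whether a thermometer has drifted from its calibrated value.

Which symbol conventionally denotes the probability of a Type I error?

P(Type I error) = P(reject H₀ | H₀ true) = α, the significance level.

α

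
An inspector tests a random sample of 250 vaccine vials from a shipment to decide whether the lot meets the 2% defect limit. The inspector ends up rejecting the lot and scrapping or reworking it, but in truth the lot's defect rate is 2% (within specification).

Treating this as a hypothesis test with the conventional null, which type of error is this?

Type I error

The null hypothesis here is that the lot's defect rate is 2% (within specification).
'Rejecting the lot and scrapping or reworking it' corresponds to rejecting H₀.
H₀ was rejected but H₀ is true — a Type I error (false positive).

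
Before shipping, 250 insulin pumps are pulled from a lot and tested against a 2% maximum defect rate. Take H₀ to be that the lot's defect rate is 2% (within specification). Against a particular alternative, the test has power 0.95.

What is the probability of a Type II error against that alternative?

Power = 1 − β, so β = 1 − 0.95 = 0.05.

0.05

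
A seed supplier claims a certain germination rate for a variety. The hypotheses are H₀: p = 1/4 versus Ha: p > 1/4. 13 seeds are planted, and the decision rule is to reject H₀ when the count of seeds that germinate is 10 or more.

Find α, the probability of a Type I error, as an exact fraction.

529/4194304

The Type I error probability is α = P(Y ≥ 10) computed under H₀, where Y ~ Binomial(13, 1/4).
P(Y ≥ 10) = Σ_{j=10}^{13} C(13,j)·(1/4)^j·(3/4)^{13-j} = 529/4194304.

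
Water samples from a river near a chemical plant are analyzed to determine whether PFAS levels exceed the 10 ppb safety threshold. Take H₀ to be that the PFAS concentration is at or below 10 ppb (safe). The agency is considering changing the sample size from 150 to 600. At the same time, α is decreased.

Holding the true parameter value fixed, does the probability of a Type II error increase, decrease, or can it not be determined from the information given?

Cannot be determined from the information given.

The first change alone would make β decrease; the second alone would make β increase. Which effect dominates depends on the magnitudes, which are not given.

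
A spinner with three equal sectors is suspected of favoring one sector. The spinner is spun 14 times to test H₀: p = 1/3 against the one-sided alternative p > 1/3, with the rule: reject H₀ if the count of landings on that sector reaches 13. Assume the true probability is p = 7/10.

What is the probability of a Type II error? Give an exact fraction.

A Type II error is failing to reject when Ha holds: with p = 7/10, β = P(X ≤ 12).
Adding the binomial probabilities P(X=0)+…+P(X=12) at p = 7/10 gives 95252438490057/100000000000000.

95252438490057/100000000000000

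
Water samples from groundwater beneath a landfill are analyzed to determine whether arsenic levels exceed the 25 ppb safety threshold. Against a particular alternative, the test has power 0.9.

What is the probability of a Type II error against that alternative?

0.1

Power = 1 − β, so β = 1 − 0.9 = 0.1.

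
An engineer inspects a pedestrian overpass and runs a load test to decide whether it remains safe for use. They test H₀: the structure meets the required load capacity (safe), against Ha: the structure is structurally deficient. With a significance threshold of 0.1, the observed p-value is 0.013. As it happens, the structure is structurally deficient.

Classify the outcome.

Since p = 0.013 < α = 0.1, H₀ is rejected.
H₀ is false (actually the structure is structurally deficient).
The decision matches the true state — no error.

Neither — the decision is correct.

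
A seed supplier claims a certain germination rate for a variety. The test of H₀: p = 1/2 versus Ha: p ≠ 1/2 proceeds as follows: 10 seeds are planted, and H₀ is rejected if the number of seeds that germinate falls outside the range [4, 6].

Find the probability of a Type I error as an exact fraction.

11/32

Under H₀, Y ~ Binomial(10, 1/2); α is the probability of landing in either tail, P(Y ≤ 3) + P(Y ≥ 7).
By symmetry, α = 2·P(Y ≤ 3) = 2·(1 + 10 + 45 + 120)/1024 = 352/1024 = 11/32.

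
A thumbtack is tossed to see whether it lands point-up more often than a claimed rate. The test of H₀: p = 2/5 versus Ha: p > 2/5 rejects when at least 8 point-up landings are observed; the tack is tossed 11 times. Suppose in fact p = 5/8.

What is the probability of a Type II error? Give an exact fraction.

688976199/1073741824

Under the alternative p = 5/8, S ~ Binomial(11, 5/8); β is the probability the test does not reject, P(S < 8).
Adding the binomial probabilities P(S=0)+…+P(S=7) at p = 5/8 gives 688976199/1073741824.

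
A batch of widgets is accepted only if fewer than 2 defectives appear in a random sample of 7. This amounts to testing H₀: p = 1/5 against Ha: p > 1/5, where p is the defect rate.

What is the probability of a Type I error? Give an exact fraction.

α = P(reject H₀ | H₀ true) = P(X ≥ 2 | p = 1/5), X ~ Binomial(7, 1/5).
α = 1 − P(X ≤ 1) = 1 − 45056/78125 = 33069/78125.

33069/78125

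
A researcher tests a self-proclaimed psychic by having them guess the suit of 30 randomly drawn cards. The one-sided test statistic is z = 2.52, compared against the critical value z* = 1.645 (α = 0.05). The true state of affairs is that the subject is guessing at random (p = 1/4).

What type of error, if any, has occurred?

The conventional null hypothesis is that the subject is guessing at random (p = 1/4).
Since z = 2.52 > z* = 1.645, H₀ is rejected.
H₀ is true (actually the subject is guessing at random (p = 1/4)).
Rejecting a true H₀ is a Type I error.

Type I error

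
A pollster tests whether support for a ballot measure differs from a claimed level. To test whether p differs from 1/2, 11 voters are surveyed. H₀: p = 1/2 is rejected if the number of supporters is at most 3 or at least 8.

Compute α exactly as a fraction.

29/128

α = P(K ≤ 3 or K ≥ 8 | p = 1/2), K ~ Binomial(11, 1/2).
The two tails are symmetric, so α = 2·(1 + 11 + 55 + 165)/2^11 = 464/2048 = 29/128.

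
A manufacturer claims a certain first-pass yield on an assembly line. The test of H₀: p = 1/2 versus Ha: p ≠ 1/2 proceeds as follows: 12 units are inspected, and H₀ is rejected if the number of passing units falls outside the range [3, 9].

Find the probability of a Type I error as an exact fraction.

79/2048

Under H₀, S ~ Binomial(12, 1/2); α is the probability of landing in either tail, P(S ≤ 2) + P(S ≥ 10).
By symmetry, α = 2·P(S ≤ 2) = 2·(1 + 12 + 66)/4096 = 158/4096 = 79/2048.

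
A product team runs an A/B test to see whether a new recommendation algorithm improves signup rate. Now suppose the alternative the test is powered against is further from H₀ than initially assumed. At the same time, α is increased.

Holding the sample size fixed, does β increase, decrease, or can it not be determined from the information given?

It decreases.

A bigger departure from H₀ is easier for the test to detect, so it fails to reject less often. With a larger α the critical value moves toward the center, so more of the Ha sampling distribution lies in the rejection region. Both changes push β in the same direction.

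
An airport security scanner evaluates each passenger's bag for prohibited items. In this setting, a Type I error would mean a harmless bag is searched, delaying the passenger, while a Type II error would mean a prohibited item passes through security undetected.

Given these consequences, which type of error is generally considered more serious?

Type II error

The Type II consequence (a prohibited item passes through security undetected) is more severe than the Type I consequence (a harmless bag is searched, delaying the passenger).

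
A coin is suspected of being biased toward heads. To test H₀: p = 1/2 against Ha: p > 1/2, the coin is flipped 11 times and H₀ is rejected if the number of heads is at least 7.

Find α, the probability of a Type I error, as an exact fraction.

α = P(reject H₀ | H₀ true) = P(K ≥ 7 | p = 1/2), with K ~ Binomial(11, 1/2).
That's C(11,7) + C(11,8) + C(11,9) + C(11,10) + C(11,11) over 2^11, i.e. (330 + 165 + 55 + 11 + 1)/2048 = 562/2048 = 281/1024.

281/1024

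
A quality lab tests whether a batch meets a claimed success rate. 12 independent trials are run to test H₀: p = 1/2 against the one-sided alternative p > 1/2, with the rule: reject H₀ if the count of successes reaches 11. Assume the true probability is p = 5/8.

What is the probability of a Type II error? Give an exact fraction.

β = P(fail to reject H₀ | Ha true) = P(K ≤ 10 | p = 5/8), K ~ Binomial(12, 5/8).
Equivalently, β = 1 − P(K ≥ 11) = 66717523611/68719476736.

66717523611/68719476736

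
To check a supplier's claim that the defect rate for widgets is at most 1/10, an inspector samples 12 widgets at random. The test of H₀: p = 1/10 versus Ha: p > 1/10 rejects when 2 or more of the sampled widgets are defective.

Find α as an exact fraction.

340997748211/1000000000000

α = P(reject H₀ | H₀ true) = P(S ≥ 2 | p = 1/10), S ~ Binomial(12, 1/10).
α = 1 − P(S ≤ 1) = 1 − 659002251789/1000000000000 = 340997748211/1000000000000.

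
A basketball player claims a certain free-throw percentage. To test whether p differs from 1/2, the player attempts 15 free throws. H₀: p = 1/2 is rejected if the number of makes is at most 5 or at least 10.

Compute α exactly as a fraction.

309/1024

α = P(K ≤ 5 or K ≥ 10 | p = 1/2), K ~ Binomial(15, 1/2).
By symmetry, α = 2·P(K ≤ 5) = 2·(1 + 15 + 105 + 455 + 1365 + 3003)/32768 = 9888/32768 = 309/1024.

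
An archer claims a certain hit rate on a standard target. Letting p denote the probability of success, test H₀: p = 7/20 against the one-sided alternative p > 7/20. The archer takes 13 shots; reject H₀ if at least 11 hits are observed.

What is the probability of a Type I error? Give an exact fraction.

14250593836801/40960000000000000

α = P(reject H₀ | H₀ true) = P(X ≥ 11 | p = 7/20), with X ~ Binomial(13, 7/20).
Summing C(13,j)(7/20)^j(13/20)^{13−j} for j = 11,…,13 gives 14250593836801/40960000000000000.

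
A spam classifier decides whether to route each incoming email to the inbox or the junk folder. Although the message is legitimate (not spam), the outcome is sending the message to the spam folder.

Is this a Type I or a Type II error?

Type I error

The null hypothesis here is that the message is legitimate (not spam).
'Sending the message to the spam folder' corresponds to rejecting H₀.
H₀ was rejected but H₀ is true — a Type I error (false positive).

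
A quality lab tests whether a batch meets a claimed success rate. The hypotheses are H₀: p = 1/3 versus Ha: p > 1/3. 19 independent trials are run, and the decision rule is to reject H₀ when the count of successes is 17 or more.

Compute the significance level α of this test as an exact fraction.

α = P(reject H₀ | H₀ true) = P(S ≥ 17 | p = 1/3), with S ~ Binomial(19, 1/3).
Summing C(19,j)(1/3)^j(2/3)^{19−j} for j = 17,…,19 gives 241/387420489.

241/387420489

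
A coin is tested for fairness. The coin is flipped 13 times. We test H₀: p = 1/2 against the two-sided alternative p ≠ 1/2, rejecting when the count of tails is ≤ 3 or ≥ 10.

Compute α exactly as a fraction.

189/2048

Under H₀, K ~ Binomial(13, 1/2); α is the probability of landing in either tail, P(K ≤ 3) + P(K ≥ 10).
The two tails are symmetric, so α = 2·(1 + 13 + 78 + 286)/2^13 = 756/8192 = 189/2048.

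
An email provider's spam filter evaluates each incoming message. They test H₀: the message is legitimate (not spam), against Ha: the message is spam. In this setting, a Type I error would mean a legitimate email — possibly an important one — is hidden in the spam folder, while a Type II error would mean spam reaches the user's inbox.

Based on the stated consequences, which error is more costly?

The Type I consequence (a legitimate email — possibly an important one — is hidden in the spam folder) is more severe than the Type II consequence (spam reaches the user's inbox).

Type I error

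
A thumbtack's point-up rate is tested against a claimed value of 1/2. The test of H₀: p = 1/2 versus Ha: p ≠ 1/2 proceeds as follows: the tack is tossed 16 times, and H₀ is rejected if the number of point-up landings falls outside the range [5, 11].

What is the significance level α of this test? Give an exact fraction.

2517/32768

Under H₀, S ~ Binomial(16, 1/2); α is the probability of landing in either tail, P(S ≤ 4) + P(S ≥ 12).
By symmetry, α = 2·P(S ≤ 4) = 2·(1 + 16 + 120 + 560 + 1820)/65536 = 5034/65536 = 2517/32768.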